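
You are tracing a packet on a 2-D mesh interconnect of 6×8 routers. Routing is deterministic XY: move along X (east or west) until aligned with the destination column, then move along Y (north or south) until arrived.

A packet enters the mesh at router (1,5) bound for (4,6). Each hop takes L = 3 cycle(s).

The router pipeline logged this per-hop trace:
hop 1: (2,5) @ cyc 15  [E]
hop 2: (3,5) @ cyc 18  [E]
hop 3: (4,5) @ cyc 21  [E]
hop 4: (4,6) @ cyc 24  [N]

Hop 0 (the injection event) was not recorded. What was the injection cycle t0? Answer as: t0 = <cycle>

t0 = 12

The first recorded entry is hop 1 at cycle 15.
t0 = cyc[1] − L = 15 − 3 = 12.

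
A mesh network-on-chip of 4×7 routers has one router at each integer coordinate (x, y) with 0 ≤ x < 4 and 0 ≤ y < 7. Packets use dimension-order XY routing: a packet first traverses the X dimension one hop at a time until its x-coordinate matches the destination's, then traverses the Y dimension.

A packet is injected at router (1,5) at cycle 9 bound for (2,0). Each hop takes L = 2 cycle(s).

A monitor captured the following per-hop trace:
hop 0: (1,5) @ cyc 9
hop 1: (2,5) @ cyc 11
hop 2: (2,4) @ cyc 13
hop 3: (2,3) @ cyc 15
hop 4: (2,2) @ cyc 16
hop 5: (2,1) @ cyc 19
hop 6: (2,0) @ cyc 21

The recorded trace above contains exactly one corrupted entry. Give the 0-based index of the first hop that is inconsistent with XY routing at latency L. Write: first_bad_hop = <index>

first_bad_hop = 4

hop 1: step (+1,+0), +2 cyc — ok
hop 2: step (+0,-1), +2 cyc — ok
hop 3: step (+0,-1), +2 cyc — ok
hop 4: step (+0,-1), +1 cyc — BAD: Δcyc=1≠L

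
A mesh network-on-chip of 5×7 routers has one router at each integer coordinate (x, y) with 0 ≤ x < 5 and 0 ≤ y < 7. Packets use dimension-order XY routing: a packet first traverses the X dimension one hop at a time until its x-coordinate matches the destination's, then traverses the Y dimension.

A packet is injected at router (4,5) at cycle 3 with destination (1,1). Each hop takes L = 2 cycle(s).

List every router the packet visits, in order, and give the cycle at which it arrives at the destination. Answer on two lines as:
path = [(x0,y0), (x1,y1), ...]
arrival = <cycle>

t=3: at (4,5)
t=5: at (3,5) after W
t=7: at (2,5) after W
t=9: at (1,5) after W
t=11: at (1,4) after S
t=13: at (1,3) after S
t=15: at (1,2) after S
t=17: at (1,1) after S

path = [(4,5), (3,5), (2,5), (1,5), (1,4), (1,3), (1,2), (1,1)]
arrival = 17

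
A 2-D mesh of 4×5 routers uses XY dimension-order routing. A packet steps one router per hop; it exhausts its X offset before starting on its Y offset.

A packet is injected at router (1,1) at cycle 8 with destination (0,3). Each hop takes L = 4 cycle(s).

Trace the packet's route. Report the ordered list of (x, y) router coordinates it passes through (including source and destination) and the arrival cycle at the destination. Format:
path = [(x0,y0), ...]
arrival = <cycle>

  0. router=(1,1) cycle=8 (inject)
  1. router=(0,1) cycle=12 dir=W
  2. router=(0,2) cycle=16 dir=N
  3. router=(0,3) cycle=20 dir=N

path = [(1,1), (0,1), (0,2), (0,3)]
arrival = 20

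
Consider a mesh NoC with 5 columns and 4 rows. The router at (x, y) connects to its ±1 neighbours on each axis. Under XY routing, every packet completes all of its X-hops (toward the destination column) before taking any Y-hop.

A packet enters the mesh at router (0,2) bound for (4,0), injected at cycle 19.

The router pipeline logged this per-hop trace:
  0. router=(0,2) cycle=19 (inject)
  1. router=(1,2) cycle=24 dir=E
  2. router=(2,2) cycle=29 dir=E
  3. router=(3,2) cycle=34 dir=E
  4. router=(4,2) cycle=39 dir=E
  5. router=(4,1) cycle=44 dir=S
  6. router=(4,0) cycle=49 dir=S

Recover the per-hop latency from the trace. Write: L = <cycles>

L = 5

Δcyc across hop 0→1: 24 − 19 = 5.
That increment is L by definition: L = 5.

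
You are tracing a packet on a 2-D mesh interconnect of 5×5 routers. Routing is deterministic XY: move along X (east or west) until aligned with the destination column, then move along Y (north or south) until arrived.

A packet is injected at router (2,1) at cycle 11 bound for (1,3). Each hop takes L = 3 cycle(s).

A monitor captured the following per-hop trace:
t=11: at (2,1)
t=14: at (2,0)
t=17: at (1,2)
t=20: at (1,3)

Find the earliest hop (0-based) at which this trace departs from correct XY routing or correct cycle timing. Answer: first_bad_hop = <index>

first_bad_hop = 1

  1: Δx=+0 Δy=-1 Δt=3 [BAD: Y-move but x=2≠1]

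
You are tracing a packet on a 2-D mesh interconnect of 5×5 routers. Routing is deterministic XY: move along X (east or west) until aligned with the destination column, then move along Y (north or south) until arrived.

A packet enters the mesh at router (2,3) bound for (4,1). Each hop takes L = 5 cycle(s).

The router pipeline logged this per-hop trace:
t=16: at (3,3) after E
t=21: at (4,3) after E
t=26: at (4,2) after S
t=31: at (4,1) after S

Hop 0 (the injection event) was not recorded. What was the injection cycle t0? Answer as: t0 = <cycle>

t0 = 11

At hop 1 the cycle is 16; in general cyc_k = t0 + kL.
So t0 = 16 − 1·5 = 11.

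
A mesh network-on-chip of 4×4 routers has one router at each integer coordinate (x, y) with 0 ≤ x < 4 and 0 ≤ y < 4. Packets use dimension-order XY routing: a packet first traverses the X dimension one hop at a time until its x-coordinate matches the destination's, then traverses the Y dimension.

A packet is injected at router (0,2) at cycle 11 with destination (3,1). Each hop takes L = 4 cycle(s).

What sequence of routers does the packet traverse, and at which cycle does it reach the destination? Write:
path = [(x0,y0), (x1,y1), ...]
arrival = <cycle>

[0] x=0 y=2 t=11
[1] x=1 y=2 t=15 →E
[2] x=2 y=2 t=19 →E
[3] x=3 y=2 t=23 →E
[4] x=3 y=1 t=27 →S

path = [(0,2), (1,2), (2,2), (3,2), (3,1)]
arrival = 27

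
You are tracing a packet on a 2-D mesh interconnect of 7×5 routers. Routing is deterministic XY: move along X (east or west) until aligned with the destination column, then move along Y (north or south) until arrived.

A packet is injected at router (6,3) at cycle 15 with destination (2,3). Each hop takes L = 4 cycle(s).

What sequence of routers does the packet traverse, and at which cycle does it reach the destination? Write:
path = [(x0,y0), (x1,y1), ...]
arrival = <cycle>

src (6,3)  cyc=15
W→(5,3)  cyc=19
W→(4,3)  cyc=23
W→(3,3)  cyc=27
W→(2,3)  cyc=31

path = [(6,3), (5,3), (4,3), (3,3), (2,3)]
arrival = 31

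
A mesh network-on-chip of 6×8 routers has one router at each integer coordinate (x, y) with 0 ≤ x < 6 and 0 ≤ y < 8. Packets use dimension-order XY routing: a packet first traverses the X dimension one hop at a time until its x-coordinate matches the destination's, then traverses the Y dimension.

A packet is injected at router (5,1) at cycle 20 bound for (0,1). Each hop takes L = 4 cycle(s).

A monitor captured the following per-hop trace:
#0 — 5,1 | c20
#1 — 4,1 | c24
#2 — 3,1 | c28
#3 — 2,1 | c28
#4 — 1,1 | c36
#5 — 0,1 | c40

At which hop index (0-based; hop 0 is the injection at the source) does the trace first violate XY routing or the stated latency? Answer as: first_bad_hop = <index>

[1] (-1,+0) / 4c ⇒ ok
[2] (-1,+0) / 4c ⇒ ok
[3] (-1,+0) / 0c ⇒ BAD: Δcyc=0≠L

first_bad_hop = 3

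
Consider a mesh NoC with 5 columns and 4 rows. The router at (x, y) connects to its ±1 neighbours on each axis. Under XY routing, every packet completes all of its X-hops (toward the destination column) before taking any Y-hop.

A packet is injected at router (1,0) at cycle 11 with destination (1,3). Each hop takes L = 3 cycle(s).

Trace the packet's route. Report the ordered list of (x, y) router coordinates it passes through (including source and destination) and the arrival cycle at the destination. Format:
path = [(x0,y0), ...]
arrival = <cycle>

  0. router=(1,0) cycle=11 (inject)
  1. router=(1,1) cycle=14 dir=N
  2. router=(1,2) cycle=17 dir=N
  3. router=(1,3) cycle=20 dir=N

path = [(1,0), (1,1), (1,2), (1,3)]
arrival = 20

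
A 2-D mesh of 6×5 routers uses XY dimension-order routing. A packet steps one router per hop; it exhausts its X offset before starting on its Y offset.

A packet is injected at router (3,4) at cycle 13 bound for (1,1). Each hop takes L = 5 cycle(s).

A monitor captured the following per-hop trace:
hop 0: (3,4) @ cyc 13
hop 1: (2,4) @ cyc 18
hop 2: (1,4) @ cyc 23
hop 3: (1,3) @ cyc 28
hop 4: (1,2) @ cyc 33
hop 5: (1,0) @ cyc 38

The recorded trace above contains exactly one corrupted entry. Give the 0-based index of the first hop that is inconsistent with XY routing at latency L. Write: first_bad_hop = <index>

  1: Δx=-1 Δy=+0 Δt=5 [ok]
  2: Δx=-1 Δy=+0 Δt=5 [ok]
  3: Δx=+0 Δy=-1 Δt=5 [ok]
  4: Δx=+0 Δy=-1 Δt=5 [ok]
  5: Δx=+0 Δy=-2 Δt=5 [BAD: non-unit step]

first_bad_hop = 5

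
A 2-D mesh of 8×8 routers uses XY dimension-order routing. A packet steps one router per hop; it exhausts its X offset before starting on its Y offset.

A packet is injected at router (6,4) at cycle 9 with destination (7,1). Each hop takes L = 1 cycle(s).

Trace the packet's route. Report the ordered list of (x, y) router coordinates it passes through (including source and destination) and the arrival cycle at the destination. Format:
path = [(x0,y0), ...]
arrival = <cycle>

src (6,4)  cyc=9
E→(7,4)  cyc=10
S→(7,3)  cyc=11
S→(7,2)  cyc=12
S→(7,1)  cyc=13

path = [(6,4), (7,4), (7,3), (7,2), (7,1)]
arrival = 13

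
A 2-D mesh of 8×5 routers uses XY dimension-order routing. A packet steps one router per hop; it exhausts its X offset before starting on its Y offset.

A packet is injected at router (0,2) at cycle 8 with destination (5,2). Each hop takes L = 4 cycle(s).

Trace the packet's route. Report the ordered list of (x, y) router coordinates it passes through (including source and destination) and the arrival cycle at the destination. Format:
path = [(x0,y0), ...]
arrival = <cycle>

t=8: at (0,2)
t=12: at (1,2) after E
t=16: at (2,2) after E
t=20: at (3,2) after E
t=24: at (4,2) after E
t=28: at (5,2) after E

path = [(0,2), (1,2), (2,2), (3,2), (4,2), (5,2)]
arrival = 28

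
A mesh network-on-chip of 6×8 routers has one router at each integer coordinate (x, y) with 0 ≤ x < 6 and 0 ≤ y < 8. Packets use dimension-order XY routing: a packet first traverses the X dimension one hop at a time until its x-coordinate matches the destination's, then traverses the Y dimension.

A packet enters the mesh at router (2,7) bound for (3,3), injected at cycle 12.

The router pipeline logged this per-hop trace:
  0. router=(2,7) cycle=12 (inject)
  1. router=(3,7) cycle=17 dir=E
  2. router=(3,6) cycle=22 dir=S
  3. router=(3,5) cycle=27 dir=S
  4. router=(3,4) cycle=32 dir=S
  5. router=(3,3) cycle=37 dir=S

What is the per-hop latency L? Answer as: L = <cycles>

Δcyc across hop 0→1: 17 − 12 = 5.
One hop costs L cycles, so L = 5.

L = 5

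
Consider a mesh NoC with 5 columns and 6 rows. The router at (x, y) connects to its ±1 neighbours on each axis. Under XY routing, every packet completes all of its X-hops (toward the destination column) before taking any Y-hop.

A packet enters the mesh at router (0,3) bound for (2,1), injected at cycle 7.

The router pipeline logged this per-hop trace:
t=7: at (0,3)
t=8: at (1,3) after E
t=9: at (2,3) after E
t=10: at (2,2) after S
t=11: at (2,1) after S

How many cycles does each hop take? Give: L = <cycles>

cyc[1] − cyc[0] = 8 − 7 = 1.
Per-hop latency L = Δcyc = 1.

L = 1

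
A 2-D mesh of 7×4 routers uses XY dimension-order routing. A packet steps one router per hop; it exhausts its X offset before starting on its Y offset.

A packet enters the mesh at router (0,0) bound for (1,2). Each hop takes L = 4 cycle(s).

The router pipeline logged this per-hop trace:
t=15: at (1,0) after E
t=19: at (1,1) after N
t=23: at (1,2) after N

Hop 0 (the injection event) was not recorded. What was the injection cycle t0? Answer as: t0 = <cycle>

t0 = 11

At hop 1 the cycle is 15; in general cyc_k = t0 + kL.
Subtract one hop: t0 = 15 − 4 = 11.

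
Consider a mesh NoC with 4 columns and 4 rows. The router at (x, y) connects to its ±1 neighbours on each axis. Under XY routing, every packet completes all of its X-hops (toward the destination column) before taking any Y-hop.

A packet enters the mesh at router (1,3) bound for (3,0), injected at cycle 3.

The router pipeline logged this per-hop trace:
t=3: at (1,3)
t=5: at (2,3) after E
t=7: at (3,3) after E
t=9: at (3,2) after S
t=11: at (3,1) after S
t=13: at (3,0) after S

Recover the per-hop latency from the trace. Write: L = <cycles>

L = 2

cyc[1] − cyc[0] = 5 − 3 = 2.
Per-hop latency L = Δcyc = 2.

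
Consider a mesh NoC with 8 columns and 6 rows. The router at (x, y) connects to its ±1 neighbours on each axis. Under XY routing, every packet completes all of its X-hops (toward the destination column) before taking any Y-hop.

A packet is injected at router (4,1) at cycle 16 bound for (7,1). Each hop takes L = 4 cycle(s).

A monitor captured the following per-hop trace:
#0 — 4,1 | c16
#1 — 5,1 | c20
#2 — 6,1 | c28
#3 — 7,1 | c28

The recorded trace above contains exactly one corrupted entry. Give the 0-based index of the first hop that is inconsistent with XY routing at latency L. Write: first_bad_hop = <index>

hop 1: step (+1,+0), +4 cyc — ok
hop 2: step (+1,+0), +8 cyc — BAD: Δcyc=8≠L

first_bad_hop = 2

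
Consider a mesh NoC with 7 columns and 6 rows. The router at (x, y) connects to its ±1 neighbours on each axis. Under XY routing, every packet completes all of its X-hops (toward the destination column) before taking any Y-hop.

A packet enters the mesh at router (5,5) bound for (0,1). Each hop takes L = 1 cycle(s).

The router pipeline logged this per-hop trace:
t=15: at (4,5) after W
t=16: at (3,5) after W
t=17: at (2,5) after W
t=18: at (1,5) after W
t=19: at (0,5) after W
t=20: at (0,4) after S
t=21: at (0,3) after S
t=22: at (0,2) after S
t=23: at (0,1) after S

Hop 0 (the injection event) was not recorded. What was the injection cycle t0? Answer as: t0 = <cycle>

cyc[1] = 15 and cyc[k] = t0 + k·L for every k.
t0 = cyc[1] − L = 15 − 1 = 14.

t0 = 14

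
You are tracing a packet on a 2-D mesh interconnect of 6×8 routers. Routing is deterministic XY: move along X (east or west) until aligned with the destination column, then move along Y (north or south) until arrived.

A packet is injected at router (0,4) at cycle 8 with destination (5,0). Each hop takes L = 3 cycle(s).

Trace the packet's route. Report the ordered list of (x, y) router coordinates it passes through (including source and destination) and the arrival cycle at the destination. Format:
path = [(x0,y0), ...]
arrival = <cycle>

t=8: at (0,4)
t=11: at (1,4) after E
t=14: at (2,4) after E
t=17: at (3,4) after E
t=20: at (4,4) after E
t=23: at (5,4) after E
t=26: at (5,3) after S
t=29: at (5,2) after S
t=32: at (5,1) after S
t=35: at (5,0) after S

path = [(0,4), (1,4), (2,4), (3,4), (4,4), (5,4), (5,3), (5,2), (5,1), (5,0)]
arrival = 35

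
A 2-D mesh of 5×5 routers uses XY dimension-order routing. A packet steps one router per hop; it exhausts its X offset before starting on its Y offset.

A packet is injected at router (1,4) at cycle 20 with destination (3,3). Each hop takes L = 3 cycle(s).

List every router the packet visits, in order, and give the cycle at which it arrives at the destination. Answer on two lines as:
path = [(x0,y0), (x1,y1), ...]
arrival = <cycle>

src (1,4)  cyc=20
E→(2,4)  cyc=23
E→(3,4)  cyc=26
S→(3,3)  cyc=29

path = [(1,4), (2,4), (3,4), (3,3)]
arrival = 29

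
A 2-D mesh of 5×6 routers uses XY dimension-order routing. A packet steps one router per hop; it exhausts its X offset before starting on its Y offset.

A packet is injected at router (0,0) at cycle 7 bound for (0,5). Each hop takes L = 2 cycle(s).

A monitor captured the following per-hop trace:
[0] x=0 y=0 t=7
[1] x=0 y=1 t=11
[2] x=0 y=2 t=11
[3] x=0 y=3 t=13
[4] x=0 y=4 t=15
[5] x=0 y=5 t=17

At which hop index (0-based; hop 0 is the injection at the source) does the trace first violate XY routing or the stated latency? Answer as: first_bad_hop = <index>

  1: Δx=+0 Δy=+1 Δt=4 [BAD: Δcyc=4≠L]

first_bad_hop = 1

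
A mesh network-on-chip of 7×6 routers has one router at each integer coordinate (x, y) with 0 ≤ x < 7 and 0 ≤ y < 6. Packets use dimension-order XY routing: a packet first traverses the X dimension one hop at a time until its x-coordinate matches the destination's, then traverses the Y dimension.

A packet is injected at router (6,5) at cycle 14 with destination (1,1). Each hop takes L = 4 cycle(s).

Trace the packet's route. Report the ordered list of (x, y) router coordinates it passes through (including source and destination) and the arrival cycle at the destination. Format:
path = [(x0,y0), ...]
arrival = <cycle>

path = [(6,5), (5,5), (4,5), (3,5), (2,5), (1,5), (1,4), (1,3), (1,2), (1,1)]
arrival = 50

  0. router=(6,5) cycle=14 (inject)
  1. router=(5,5) cycle=18 dir=W
  2. router=(4,5) cycle=22 dir=W
  3. router=(3,5) cycle=26 dir=W
  4. router=(2,5) cycle=30 dir=W
  5. router=(1,5) cycle=34 dir=W
  6. router=(1,4) cycle=38 dir=S
  7. router=(1,3) cycle=42 dir=S
  8. router=(1,2) cycle=46 dir=S
  9. router=(1,1) cycle=50 dir=S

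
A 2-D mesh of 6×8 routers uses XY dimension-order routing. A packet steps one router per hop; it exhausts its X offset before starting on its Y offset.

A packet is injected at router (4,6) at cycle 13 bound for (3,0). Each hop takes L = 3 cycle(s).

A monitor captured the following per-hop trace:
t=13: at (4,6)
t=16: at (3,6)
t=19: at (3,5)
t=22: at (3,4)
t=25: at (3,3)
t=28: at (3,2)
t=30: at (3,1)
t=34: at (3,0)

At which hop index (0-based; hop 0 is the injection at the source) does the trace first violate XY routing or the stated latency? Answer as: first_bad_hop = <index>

first_bad_hop = 6

[1] (-1,+0) / 3c ⇒ ok
[2] (+0,-1) / 3c ⇒ ok
[3] (+0,-1) / 3c ⇒ ok
[4] (+0,-1) / 3c ⇒ ok
[5] (+0,-1) / 3c ⇒ ok
[6] (+0,-1) / 2c ⇒ BAD: Δcyc=2≠L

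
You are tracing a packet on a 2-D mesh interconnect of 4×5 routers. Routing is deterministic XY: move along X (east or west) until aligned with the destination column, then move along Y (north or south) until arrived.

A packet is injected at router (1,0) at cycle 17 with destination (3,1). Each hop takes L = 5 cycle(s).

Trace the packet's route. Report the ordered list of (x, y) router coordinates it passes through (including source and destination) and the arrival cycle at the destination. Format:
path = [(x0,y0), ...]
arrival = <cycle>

[0] x=1 y=0 t=17
[1] x=2 y=0 t=22 →E
[2] x=3 y=0 t=27 →E
[3] x=3 y=1 t=32 →N

path = [(1,0), (2,0), (3,0), (3,1)]
arrival = 32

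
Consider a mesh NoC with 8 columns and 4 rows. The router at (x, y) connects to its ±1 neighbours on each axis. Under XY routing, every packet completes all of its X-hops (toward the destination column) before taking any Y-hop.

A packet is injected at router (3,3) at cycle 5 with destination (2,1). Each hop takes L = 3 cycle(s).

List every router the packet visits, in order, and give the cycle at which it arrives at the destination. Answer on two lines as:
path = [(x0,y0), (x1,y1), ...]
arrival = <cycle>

src (3,3)  cyc=5
W→(2,3)  cyc=8
S→(2,2)  cyc=11
S→(2,1)  cyc=14

path = [(3,3), (2,3), (2,2), (2,1)]
arrival = 14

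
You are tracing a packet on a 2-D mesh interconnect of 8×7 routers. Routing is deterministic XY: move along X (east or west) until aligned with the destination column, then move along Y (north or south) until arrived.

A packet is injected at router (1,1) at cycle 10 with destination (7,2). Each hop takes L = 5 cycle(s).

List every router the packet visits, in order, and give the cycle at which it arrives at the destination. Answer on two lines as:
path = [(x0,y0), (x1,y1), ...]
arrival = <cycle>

path = [(1,1), (2,1), (3,1), (4,1), (5,1), (6,1), (7,1), (7,2)]
arrival = 45

hop 0: (1,1) @ cyc 10
hop 1: (2,1) @ cyc 15  [E]
hop 2: (3,1) @ cyc 20  [E]
hop 3: (4,1) @ cyc 25  [E]
hop 4: (5,1) @ cyc 30  [E]
hop 5: (6,1) @ cyc 35  [E]
hop 6: (7,1) @ cyc 40  [E]
hop 7: (7,2) @ cyc 45  [N]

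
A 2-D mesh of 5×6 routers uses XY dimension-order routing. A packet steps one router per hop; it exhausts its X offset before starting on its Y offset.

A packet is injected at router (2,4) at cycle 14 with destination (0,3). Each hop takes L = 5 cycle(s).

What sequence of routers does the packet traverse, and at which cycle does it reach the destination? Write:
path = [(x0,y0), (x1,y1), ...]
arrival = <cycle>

path = [(2,4), (1,4), (0,4), (0,3)]
arrival = 29

hop 0: (2,4) @ cyc 14
hop 1: (1,4) @ cyc 19  [W]
hop 2: (0,4) @ cyc 24  [W]
hop 3: (0,3) @ cyc 29  [S]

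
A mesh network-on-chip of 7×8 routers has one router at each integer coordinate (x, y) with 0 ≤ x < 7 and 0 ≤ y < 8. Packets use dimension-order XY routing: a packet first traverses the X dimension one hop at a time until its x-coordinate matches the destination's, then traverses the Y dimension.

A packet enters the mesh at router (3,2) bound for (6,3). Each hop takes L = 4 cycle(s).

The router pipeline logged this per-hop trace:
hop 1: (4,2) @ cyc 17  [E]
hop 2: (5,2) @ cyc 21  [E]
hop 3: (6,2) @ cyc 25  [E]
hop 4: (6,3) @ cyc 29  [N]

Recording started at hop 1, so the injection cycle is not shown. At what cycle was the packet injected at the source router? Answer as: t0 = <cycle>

The first recorded entry is hop 1 at cycle 17.
Subtract one hop: t0 = 17 − 4 = 13.

t0 = 13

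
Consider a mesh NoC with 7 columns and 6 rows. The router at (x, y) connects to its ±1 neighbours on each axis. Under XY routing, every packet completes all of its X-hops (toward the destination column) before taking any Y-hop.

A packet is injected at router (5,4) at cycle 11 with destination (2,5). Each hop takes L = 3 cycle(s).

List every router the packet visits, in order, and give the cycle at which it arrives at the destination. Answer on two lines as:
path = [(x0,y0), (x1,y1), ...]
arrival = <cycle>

path = [(5,4), (4,4), (3,4), (2,4), (2,5)]
arrival = 23

hop 0: (5,4) @ cyc 11
hop 1: (4,4) @ cyc 14  [W]
hop 2: (3,4) @ cyc 17  [W]
hop 3: (2,4) @ cyc 20  [W]
hop 4: (2,5) @ cyc 23  [N]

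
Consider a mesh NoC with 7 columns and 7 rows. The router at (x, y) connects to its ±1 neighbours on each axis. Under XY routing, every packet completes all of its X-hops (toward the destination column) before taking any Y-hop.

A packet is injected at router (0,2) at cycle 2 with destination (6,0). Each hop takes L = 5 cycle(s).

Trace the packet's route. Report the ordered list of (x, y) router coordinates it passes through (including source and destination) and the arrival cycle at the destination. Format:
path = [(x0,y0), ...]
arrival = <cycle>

[0] x=0 y=2 t=2
[1] x=1 y=2 t=7 →E
[2] x=2 y=2 t=12 →E
[3] x=3 y=2 t=17 →E
[4] x=4 y=2 t=22 →E
[5] x=5 y=2 t=27 →E
[6] x=6 y=2 t=32 →E
[7] x=6 y=1 t=37 →S
[8] x=6 y=0 t=42 →S

path = [(0,2), (1,2), (2,2), (3,2), (4,2), (5,2), (6,2), (6,1), (6,0)]
arrival = 42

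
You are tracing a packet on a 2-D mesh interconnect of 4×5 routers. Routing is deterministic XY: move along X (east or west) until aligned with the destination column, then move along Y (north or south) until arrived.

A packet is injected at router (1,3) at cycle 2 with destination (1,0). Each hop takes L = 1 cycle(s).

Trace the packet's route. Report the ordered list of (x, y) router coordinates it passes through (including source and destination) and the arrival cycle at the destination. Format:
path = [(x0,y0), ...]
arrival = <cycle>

path = [(1,3), (1,2), (1,1), (1,0)]
arrival = 5

[0] x=1 y=3 t=2
[1] x=1 y=2 t=3 →S
[2] x=1 y=1 t=4 →S
[3] x=1 y=0 t=5 →S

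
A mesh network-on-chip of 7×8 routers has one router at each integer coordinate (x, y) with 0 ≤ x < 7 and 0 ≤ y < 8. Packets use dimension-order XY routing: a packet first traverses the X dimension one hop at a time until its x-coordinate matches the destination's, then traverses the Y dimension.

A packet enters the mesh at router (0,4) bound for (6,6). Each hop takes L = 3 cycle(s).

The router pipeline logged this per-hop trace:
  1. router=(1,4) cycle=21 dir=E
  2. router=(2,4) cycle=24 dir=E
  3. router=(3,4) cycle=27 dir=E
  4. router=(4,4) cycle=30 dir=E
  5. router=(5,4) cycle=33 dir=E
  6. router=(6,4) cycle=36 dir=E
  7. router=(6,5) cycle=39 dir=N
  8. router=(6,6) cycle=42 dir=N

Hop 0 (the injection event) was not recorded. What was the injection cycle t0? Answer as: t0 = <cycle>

At hop 1 the cycle is 21; in general cyc_k = t0 + kL.
t0 = cyc[1] − L = 21 − 3 = 18.

t0 = 18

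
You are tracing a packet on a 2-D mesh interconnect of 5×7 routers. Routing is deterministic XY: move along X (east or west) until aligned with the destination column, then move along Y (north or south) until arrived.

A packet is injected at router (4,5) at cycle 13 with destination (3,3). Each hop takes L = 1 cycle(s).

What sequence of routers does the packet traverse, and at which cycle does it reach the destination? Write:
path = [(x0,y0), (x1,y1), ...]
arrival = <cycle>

t=13: at (4,5)
t=14: at (3,5) after W
t=15: at (3,4) after S
t=16: at (3,3) after S

path = [(4,5), (3,5), (3,4), (3,3)]
arrival = 16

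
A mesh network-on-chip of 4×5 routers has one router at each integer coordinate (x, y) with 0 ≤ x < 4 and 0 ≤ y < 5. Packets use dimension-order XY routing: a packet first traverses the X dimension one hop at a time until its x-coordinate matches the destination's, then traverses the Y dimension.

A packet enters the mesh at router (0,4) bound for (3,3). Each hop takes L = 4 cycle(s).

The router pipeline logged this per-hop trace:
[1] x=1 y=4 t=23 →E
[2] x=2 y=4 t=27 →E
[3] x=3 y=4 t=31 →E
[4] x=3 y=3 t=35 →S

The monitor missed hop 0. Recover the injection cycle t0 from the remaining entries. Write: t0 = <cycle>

t0 = 19

cyc[1] = 23 and cyc[k] = t0 + k·L for every k.
t0 = cyc[1] − L = 23 − 4 = 19.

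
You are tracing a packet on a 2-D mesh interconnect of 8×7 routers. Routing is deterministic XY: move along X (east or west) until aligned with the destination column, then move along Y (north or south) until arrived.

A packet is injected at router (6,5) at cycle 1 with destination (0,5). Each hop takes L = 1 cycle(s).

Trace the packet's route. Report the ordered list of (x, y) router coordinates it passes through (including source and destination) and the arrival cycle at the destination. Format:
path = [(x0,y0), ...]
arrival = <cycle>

t=1: at (6,5)
t=2: at (5,5) after W
t=3: at (4,5) after W
t=4: at (3,5) after W
t=5: at (2,5) after W
t=6: at (1,5) after W
t=7: at (0,5) after W

path = [(6,5), (5,5), (4,5), (3,5), (2,5), (1,5), (0,5)]
arrival = 7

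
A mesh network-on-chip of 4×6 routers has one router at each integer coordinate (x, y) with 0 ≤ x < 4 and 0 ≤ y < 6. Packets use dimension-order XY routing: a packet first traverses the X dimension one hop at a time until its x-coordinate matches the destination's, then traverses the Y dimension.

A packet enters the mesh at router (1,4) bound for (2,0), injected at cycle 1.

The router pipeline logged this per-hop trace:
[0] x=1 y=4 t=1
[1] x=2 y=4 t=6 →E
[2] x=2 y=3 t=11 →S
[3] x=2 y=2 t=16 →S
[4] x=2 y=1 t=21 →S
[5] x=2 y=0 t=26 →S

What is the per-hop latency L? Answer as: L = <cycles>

From hop 0 (1) to hop 1 (6): +5 cycles.
That increment is L by definition: L = 5.

L = 5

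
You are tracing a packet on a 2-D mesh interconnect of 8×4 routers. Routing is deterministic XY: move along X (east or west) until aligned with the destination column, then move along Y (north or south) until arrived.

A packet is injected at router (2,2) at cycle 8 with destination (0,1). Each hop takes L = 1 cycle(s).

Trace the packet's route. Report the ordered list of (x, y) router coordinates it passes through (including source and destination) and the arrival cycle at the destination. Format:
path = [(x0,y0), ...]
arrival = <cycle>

hop 0: (2,2) @ cyc 8
hop 1: (1,2) @ cyc 9  [W]
hop 2: (0,2) @ cyc 10  [W]
hop 3: (0,1) @ cyc 11  [S]

path = [(2,2), (1,2), (0,2), (0,1)]
arrival = 11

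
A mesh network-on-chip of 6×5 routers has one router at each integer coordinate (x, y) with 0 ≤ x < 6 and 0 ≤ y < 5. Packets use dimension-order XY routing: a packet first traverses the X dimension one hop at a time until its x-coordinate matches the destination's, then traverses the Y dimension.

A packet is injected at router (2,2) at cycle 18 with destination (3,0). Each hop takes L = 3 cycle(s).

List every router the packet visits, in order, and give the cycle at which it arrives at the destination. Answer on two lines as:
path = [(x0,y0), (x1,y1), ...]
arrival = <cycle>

src (2,2)  cyc=18
E→(3,2)  cyc=21
S→(3,1)  cyc=24
S→(3,0)  cyc=27

path = [(2,2), (3,2), (3,1), (3,0)]
arrival = 27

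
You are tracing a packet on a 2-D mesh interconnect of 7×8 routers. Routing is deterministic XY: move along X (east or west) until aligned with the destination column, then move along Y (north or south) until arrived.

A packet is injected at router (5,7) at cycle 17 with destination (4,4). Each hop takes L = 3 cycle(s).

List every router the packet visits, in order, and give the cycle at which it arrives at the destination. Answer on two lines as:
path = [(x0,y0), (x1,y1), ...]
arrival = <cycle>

hop 0: (5,7) @ cyc 17
hop 1: (4,7) @ cyc 20  [W]
hop 2: (4,6) @ cyc 23  [S]
hop 3: (4,5) @ cyc 26  [S]
hop 4: (4,4) @ cyc 29  [S]

path = [(5,7), (4,7), (4,6), (4,5), (4,4)]
arrival = 29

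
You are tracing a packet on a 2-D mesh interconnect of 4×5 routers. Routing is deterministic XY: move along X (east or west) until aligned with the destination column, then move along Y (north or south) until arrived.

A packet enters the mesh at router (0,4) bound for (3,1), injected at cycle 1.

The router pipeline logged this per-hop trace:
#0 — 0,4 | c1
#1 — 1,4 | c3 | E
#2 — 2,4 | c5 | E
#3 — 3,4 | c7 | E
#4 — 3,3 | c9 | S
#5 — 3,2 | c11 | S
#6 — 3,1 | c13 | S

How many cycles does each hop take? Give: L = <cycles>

L = 2

Between hops 0 and 1 the cycle counter advances 3 − 1 = 2.
Per-hop latency L = Δcyc = 2.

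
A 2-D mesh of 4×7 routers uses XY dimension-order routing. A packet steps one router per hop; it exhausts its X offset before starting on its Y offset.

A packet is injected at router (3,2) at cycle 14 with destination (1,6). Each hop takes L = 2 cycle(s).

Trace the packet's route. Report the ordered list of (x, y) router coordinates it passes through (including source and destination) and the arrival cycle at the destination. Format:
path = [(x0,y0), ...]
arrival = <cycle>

[0] x=3 y=2 t=14
[1] x=2 y=2 t=16 →W
[2] x=1 y=2 t=18 →W
[3] x=1 y=3 t=20 →N
[4] x=1 y=4 t=22 →N
[5] x=1 y=5 t=24 →N
[6] x=1 y=6 t=26 →N

path = [(3,2), (2,2), (1,2), (1,3), (1,4), (1,5), (1,6)]
arrival = 26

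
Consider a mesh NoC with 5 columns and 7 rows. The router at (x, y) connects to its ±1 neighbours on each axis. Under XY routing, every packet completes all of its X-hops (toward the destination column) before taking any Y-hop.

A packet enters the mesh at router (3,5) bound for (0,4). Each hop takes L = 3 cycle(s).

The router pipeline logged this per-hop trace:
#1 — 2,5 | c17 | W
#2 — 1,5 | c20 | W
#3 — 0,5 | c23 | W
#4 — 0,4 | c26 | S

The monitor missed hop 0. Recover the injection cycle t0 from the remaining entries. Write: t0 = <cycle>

t0 = 14

The first recorded entry is hop 1 at cycle 17.
Subtract one hop: t0 = 17 − 3 = 14.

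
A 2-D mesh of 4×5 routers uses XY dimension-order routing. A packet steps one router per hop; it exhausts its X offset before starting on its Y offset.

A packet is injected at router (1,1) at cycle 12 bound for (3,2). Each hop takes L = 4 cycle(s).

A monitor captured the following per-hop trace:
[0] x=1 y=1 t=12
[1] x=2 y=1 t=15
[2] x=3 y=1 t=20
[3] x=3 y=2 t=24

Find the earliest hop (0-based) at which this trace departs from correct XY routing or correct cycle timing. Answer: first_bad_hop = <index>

check 1→ d=(1,0) cyc+3: BAD: Δcyc=3≠L

first_bad_hop = 1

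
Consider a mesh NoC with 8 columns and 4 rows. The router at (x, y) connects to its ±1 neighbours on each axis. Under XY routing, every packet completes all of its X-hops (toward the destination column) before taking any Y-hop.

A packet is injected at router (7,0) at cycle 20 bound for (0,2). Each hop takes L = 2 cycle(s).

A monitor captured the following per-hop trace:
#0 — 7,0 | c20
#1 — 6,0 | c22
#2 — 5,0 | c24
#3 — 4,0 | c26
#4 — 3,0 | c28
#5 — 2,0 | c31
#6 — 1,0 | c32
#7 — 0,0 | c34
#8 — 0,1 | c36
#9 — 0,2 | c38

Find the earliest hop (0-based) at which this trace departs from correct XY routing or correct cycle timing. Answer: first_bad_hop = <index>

check 1→ d=(-1,0) cyc+2: ok
check 2→ d=(-1,0) cyc+2: ok
check 3→ d=(-1,0) cyc+2: ok
check 4→ d=(-1,0) cyc+2: ok
check 5→ d=(-1,0) cyc+3: BAD: Δcyc=3≠L

first_bad_hop = 5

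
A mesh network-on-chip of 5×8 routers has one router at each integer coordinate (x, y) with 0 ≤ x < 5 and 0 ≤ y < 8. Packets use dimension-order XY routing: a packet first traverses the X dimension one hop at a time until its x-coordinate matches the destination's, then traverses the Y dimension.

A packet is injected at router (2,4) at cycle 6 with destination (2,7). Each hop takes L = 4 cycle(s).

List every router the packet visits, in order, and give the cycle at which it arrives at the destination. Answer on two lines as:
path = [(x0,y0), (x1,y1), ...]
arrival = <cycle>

[0] x=2 y=4 t=6
[1] x=2 y=5 t=10 →N
[2] x=2 y=6 t=14 →N
[3] x=2 y=7 t=18 →N

path = [(2,4), (2,5), (2,6), (2,7)]
arrival = 18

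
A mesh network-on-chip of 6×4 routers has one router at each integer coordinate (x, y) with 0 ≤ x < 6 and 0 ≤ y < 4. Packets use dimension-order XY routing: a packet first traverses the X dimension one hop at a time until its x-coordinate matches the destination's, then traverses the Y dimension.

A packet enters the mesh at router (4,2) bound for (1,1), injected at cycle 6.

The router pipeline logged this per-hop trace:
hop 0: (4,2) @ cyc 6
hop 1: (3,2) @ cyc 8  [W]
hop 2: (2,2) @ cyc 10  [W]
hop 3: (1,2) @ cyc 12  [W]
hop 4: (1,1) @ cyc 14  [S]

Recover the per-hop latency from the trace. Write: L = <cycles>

L = 2

Δcyc across hop 0→1: 8 − 6 = 2.
Per-hop latency L = Δcyc = 2.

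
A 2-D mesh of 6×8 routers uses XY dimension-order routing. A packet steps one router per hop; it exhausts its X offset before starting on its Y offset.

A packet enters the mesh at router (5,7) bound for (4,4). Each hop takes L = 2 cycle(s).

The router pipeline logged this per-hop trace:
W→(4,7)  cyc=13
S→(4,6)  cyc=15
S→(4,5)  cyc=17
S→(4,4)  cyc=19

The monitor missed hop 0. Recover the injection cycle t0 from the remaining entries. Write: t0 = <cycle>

t0 = 11

Hop 1 reached at cycle 13; hop k is at t0 + k·L.
Subtract one hop: t0 = 13 − 2 = 11.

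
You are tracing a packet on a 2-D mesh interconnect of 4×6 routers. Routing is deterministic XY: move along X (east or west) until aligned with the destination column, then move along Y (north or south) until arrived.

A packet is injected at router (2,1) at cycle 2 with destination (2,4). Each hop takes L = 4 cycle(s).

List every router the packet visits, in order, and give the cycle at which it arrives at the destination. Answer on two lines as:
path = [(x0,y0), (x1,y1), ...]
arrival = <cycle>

path = [(2,1), (2,2), (2,3), (2,4)]
arrival = 14

[0] x=2 y=1 t=2
[1] x=2 y=2 t=6 →N
[2] x=2 y=3 t=10 →N
[3] x=2 y=4 t=14 →N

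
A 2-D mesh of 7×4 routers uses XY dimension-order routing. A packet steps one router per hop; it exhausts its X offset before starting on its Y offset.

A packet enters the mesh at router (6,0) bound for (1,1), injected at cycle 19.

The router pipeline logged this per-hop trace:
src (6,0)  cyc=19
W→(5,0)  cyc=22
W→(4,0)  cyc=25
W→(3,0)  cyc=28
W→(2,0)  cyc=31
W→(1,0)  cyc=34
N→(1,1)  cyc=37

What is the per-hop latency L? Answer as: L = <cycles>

L = 3

From hop 0 (19) to hop 1 (22): +3 cycles.
That increment is L by definition: L = 3.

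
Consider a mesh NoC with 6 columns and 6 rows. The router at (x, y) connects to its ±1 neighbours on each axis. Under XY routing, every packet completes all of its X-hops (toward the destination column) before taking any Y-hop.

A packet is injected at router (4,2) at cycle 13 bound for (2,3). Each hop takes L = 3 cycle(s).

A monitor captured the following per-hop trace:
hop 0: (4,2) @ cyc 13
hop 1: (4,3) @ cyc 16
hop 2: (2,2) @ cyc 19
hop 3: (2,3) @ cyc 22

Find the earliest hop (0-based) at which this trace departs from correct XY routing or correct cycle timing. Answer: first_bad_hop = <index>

hop 1: step (+0,+1), +3 cyc — BAD: Y-move but x=4≠2

first_bad_hop = 1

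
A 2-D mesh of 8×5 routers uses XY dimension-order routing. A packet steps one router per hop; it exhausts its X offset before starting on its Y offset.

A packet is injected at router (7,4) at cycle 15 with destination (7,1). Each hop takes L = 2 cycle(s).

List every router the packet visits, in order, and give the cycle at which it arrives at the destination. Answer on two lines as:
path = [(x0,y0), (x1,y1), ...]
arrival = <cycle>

t=15: at (7,4)
t=17: at (7,3) after S
t=19: at (7,2) after S
t=21: at (7,1) after S

path = [(7,4), (7,3), (7,2), (7,1)]
arrival = 21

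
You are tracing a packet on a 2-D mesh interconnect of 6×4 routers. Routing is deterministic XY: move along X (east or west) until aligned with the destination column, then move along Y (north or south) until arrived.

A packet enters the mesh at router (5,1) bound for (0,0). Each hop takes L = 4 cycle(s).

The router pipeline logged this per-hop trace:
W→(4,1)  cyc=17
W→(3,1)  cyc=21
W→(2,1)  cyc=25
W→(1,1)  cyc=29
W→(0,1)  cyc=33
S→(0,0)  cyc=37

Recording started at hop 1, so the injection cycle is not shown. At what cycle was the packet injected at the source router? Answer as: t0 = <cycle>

t0 = 13

cyc[1] = 17 and cyc[k] = t0 + k·L for every k.
So t0 = 17 − 1·4 = 13.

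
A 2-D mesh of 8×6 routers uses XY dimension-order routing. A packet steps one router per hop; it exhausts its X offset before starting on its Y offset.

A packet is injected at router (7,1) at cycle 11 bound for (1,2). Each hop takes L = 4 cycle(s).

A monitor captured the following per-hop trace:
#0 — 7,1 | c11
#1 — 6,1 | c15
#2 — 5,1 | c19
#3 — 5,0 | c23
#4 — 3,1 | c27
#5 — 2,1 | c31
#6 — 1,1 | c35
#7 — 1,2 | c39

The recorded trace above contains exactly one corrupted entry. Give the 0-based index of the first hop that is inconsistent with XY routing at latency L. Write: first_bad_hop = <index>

[1] (-1,+0) / 4c ⇒ ok
[2] (-1,+0) / 4c ⇒ ok
[3] (+0,-1) / 4c ⇒ BAD: Y-move but x=5≠1

first_bad_hop = 3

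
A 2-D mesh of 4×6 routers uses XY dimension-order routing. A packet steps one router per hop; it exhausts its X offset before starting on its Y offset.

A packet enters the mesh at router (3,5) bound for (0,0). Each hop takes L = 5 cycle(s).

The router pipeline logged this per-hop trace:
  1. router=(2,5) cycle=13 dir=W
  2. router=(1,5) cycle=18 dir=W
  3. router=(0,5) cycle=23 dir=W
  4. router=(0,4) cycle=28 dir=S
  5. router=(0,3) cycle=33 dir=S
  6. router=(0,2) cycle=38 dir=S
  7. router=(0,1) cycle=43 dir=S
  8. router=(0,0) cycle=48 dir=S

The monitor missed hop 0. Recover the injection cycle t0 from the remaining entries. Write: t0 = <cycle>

t0 = 8

Hop 1 reached at cycle 13; hop k is at t0 + k·L.
Subtract one hop: t0 = 13 − 5 = 8.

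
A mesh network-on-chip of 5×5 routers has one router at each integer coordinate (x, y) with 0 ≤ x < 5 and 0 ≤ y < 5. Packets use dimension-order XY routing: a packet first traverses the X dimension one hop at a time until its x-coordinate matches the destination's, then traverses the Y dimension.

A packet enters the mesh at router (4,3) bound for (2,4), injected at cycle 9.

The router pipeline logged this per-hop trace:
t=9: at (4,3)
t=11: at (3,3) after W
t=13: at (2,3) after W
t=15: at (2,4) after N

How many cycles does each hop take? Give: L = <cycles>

Between hops 0 and 1 the cycle counter advances 11 − 9 = 2.
Per-hop latency L = Δcyc = 2.

L = 2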